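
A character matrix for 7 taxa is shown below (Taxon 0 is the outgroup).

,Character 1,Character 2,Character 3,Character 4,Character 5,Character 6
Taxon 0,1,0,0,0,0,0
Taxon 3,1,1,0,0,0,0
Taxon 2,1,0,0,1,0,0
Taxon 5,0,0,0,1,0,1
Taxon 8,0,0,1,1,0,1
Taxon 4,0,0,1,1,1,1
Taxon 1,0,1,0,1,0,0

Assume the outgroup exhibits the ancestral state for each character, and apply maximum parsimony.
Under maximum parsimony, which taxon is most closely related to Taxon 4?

Character polarity is set by the outgroup: the derived state is whichever differs from the outgroup's state, so for Character 1 the derived state is '0', and for the remaining characters it is '1'.
Only Taxon 1, Taxon 4, Taxon 5, and Taxon 8 show the derived state '0' for Character 1, supporting them as a clade.
Character 2 groups Taxon 1 and Taxon 3, which is incompatible with the clades supported by the remaining characters; treating it as convergent (homoplasy) costs fewer steps than any alternative tree.
Character 3 (derived state '1') is shared by Taxon 4 and Taxon 8 — a synapomorphy uniting that clade.
Character 4: derived state '1' in Taxon 1, Taxon 2, Taxon 4, Taxon 5, and Taxon 8 only — synapomorphy for {Taxon 1, Taxon 2, Taxon 4, Taxon 5, Taxon 8}.
Character 5: derived state '1' in Taxon 4 only — an autapomorphy, so it tells us nothing about relationships among taxa.
Character 6 (derived state '1') is shared by Taxon 4, Taxon 5, and Taxon 8 — a synapomorphy uniting that clade.
Most parsimonious ingroup topology: (Taxon 3,(Taxon 2,((Taxon 5,(Taxon 8,Taxon 4)),Taxon 1))).
Taxon 4 and Taxon 8 form a cherry on this tree, so they are sister taxa.

Taxon 8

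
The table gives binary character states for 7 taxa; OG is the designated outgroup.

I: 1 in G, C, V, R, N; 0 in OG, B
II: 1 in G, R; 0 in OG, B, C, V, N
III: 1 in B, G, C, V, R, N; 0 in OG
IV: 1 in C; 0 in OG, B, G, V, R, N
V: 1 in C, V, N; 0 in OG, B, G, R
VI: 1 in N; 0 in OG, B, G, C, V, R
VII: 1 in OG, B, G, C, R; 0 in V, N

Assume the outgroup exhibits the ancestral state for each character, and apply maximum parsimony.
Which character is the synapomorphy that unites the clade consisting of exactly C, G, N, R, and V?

I

Character polarity is set by the outgroup: the derived state is whichever differs from the outgroup's state, so for VII the derived state is '0', and for the remaining characters it is '1'.
I (derived state '1') is shared by C, G, N, R, and V — a synapomorphy uniting that clade.
Only G and R show the derived state '1' for II, supporting them as a clade.
III (derived state '1') is shared by all ingroup taxa — unites the whole ingroup.
IV (derived state '1') is unique to C (autapomorphy; uninformative for grouping).
V (derived state '1') is shared by C, N, and V — a synapomorphy uniting that clade.
VI: derived state '1' in N only — an autapomorphy, so it tells us nothing about relationships among taxa.
Only N and V show the derived state '0' for VII, supporting them as a clade.
Most parsimonious ingroup topology: (B,((G,R),(C,(V,N)))).
The clade {C, G, N, R, V} is supported by I: its derived state '1' occurs in exactly those taxa and in no other taxon (including the outgroup).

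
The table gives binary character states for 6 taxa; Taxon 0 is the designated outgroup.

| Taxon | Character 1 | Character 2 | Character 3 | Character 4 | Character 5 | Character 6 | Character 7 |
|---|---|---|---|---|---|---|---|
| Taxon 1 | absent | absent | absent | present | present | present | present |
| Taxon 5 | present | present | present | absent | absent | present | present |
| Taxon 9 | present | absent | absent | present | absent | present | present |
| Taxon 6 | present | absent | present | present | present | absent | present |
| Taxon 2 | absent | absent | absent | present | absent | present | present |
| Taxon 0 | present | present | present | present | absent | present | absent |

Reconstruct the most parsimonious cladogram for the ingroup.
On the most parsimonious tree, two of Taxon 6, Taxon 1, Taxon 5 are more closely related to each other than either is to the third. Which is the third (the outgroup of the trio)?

Character polarity is set by the outgroup: the derived state is whichever differs from the outgroup's state, so for Character 1, Character 2, Character 3, Character 4, Character 6 the derived state is 'absent', and for the remaining characters it is 'present'.
Character 1: derived state 'absent' in Taxon 1 and Taxon 2 only — synapomorphy for {Taxon 1, Taxon 2}.
Character 2 (derived state 'absent') is shared by Taxon 1, Taxon 2, Taxon 6, and Taxon 9 — a synapomorphy uniting that clade.
Only Taxon 1, Taxon 2, and Taxon 9 show the derived state 'absent' for Character 3, supporting them as a clade.
Character 4 (derived state 'absent') is unique to Taxon 5 (autapomorphy; uninformative for grouping).
Character 5 groups Taxon 1 and Taxon 6, which is incompatible with the clades supported by the remaining characters; treating it as convergent (homoplasy) costs fewer steps than any alternative tree.
Character 6 (derived state 'absent') is unique to Taxon 6 (autapomorphy; uninformative for grouping).
Character 7 (derived state 'present') is shared by all ingroup taxa — unites the whole ingroup.
Most parsimonious ingroup topology: (((Taxon 9,(Taxon 1,Taxon 2)),Taxon 6),Taxon 5).
Taxon 6 and Taxon 1 share a more recent common ancestor with each other than either does with Taxon 5, so Taxon 5 is the least closely related of the three.

Taxon 5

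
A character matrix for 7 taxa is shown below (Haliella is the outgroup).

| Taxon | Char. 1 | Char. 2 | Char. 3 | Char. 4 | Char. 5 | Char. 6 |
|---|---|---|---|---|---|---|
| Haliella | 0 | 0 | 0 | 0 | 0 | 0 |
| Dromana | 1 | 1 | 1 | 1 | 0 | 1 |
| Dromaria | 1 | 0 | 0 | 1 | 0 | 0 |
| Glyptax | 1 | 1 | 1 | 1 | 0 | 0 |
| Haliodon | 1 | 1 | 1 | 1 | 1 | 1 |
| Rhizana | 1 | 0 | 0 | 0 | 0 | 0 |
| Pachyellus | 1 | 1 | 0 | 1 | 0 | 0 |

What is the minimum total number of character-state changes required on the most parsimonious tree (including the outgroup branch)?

6

The outgroup has state '0' for every character, so '1' is the derived state throughout.
All ingroup taxa share the derived state '1' for Char. 1; it defines the ingroup but does not resolve relationships within it.
Char. 2 (derived state '1') is shared by Dromana, Glyptax, Haliodon, and Pachyellus — a synapomorphy uniting that clade.
Char. 3 (derived state '1') is shared by Dromana, Glyptax, and Haliodon — a synapomorphy uniting that clade.
Char. 4 (derived state '1') is shared by Dromana, Dromaria, Glyptax, Haliodon, and Pachyellus — a synapomorphy uniting that clade.
Char. 5 (derived state '1') is unique to Haliodon (autapomorphy; uninformative for grouping).
Char. 6: derived state '1' in Dromana and Haliodon only — synapomorphy for {Dromana, Haliodon}.
Most parsimonious ingroup topology: (((((Dromana,Haliodon),Glyptax),Pachyellus),Dromaria),Rhizana).
Changes per character on this tree: Char. 1: 1; Char. 2: 1; Char. 3: 1; Char. 4: 1; Char. 5: 1; Char. 6: 1.
Total = 6.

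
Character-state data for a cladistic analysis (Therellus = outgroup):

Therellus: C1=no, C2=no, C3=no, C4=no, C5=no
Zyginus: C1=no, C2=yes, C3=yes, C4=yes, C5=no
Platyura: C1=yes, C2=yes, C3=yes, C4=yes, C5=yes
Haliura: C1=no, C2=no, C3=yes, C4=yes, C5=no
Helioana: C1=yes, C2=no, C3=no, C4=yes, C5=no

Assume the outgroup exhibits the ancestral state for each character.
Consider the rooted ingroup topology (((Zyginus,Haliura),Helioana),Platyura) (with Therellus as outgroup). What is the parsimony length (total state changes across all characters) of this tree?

8

Map each character onto (((Zyginus,Haliura),Helioana),Platyura) (rooted by Therellus) and count the minimum state changes it requires (Fitch parsimony):
C1: 2; C2: 2; C3: 2; C4: 1; C5: 1.
Total tree length = 8.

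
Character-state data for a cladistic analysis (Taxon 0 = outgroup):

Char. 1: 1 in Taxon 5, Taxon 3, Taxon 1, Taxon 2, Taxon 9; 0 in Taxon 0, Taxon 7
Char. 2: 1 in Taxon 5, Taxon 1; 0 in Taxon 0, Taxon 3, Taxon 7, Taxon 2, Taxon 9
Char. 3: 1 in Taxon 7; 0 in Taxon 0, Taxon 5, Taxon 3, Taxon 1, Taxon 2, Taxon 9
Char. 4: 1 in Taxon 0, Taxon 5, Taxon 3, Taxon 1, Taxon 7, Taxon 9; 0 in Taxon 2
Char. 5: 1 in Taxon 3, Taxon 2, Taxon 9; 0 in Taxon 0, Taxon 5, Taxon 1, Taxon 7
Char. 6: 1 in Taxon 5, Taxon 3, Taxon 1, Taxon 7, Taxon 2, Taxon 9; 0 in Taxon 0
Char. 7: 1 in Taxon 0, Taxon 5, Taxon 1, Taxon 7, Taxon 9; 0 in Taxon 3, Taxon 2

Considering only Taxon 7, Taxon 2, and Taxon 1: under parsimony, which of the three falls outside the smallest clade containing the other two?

Character polarity is set by the outgroup: the derived state is whichever differs from the outgroup's state, so for Char. 4, Char. 7 the derived state is '0', and for the remaining characters it is '1'.
Only Taxon 1, Taxon 2, Taxon 3, Taxon 5, and Taxon 9 show the derived state '1' for Char. 1, supporting them as a clade.
Char. 2: derived state '1' in Taxon 1 and Taxon 5 only — synapomorphy for {Taxon 1, Taxon 5}.
Char. 3 (derived state '1') is unique to Taxon 7 (autapomorphy; uninformative for grouping).
Char. 4 (derived state '0') is unique to Taxon 2 (autapomorphy; uninformative for grouping).
Char. 5: derived state '1' in Taxon 2, Taxon 3, and Taxon 9 only — synapomorphy for {Taxon 2, Taxon 3, Taxon 9}.
All ingroup taxa share the derived state '1' for Char. 6; it defines the ingroup but does not resolve relationships within it.
Char. 7: derived state '0' in Taxon 2 and Taxon 3 only — synapomorphy for {Taxon 2, Taxon 3}.
Most parsimonious ingroup topology: (((Taxon 5,Taxon 1),((Taxon 3,Taxon 2),Taxon 9)),Taxon 7).
Taxon 1 and Taxon 2 share a more recent common ancestor with each other than either does with Taxon 7, so Taxon 7 is the least closely related of the three.

Taxon 7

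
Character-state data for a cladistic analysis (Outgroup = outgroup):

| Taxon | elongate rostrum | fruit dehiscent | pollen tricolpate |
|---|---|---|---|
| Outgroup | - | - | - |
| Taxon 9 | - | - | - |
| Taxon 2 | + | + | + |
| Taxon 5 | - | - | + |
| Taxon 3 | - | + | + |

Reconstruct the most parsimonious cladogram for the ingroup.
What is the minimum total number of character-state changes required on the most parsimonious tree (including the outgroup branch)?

3

The outgroup has state '-' for every character, so '+' is the derived state throughout.
elongate rostrum (derived state '+') is unique to Taxon 2 (autapomorphy; uninformative for grouping).
fruit dehiscent (derived state '+') is shared by Taxon 2 and Taxon 3 — a synapomorphy uniting that clade.
pollen tricolpate: derived state '+' in Taxon 2, Taxon 3, and Taxon 5 only — synapomorphy for {Taxon 2, Taxon 3, Taxon 5}.
Most parsimonious ingroup topology: (Taxon 9,((Taxon 2,Taxon 3),Taxon 5)).
Changes per character on this tree: elongate rostrum: 1; fruit dehiscent: 1; pollen tricolpate: 1.
Total = 3.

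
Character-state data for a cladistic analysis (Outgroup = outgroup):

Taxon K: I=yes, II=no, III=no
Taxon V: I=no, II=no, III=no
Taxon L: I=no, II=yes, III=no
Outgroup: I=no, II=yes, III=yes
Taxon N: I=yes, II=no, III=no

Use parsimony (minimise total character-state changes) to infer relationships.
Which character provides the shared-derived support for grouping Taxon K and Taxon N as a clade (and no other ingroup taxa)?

Character polarity is set by the outgroup: the derived state is whichever differs from the outgroup's state, so for II, III the derived state is 'no', and for the remaining characters it is 'yes'.
I (derived state 'yes') is shared by Taxon K and Taxon N — a synapomorphy uniting that clade.
II (derived state 'no') is shared by Taxon K, Taxon N, and Taxon V — a synapomorphy uniting that clade.
All ingroup taxa share the derived state 'no' for III; it defines the ingroup but does not resolve relationships within it.
Most parsimonious ingroup topology: (((Taxon K,Taxon N),Taxon V),Taxon L).
The clade {Taxon K, Taxon N} is supported by I: its derived state 'yes' occurs in exactly those taxa and in no other taxon (including the outgroup).

I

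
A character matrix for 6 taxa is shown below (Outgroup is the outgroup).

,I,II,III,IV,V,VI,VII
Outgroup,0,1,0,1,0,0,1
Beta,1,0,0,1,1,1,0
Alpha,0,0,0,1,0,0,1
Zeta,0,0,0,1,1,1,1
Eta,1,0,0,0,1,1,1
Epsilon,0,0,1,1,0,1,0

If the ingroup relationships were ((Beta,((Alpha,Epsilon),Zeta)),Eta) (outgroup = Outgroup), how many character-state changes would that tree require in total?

Map each character onto ((Beta,((Alpha,Epsilon),Zeta)),Eta) (rooted by Outgroup) and count the minimum state changes it requires (Fitch parsimony):
I: 2; II: 1; III: 1; IV: 1; V: 2; VI: 2; VII: 2.
Total tree length = 11.

11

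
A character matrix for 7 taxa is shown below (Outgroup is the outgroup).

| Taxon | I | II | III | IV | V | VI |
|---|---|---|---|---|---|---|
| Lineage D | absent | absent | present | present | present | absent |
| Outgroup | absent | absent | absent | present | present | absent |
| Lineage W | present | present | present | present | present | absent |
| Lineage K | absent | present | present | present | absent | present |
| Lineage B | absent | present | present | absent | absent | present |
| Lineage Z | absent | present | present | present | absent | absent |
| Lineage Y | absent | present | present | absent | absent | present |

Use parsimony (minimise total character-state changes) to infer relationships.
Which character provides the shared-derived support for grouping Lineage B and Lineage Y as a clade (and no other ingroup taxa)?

Character polarity is set by the outgroup: the derived state is whichever differs from the outgroup's state, so for IV, V the derived state is 'absent', and for the remaining characters it is 'present'.
I: derived state 'present' in Lineage W only — an autapomorphy, so it tells us nothing about relationships among taxa.
Only Lineage B, Lineage K, Lineage W, Lineage Y, and Lineage Z show the derived state 'present' for II, supporting them as a clade.
All ingroup taxa share the derived state 'present' for III; it defines the ingroup but does not resolve relationships within it.
IV: derived state 'absent' in Lineage B and Lineage Y only — synapomorphy for {Lineage B, Lineage Y}.
Only Lineage B, Lineage K, Lineage Y, and Lineage Z show the derived state 'absent' for V, supporting them as a clade.
VI: derived state 'present' in Lineage B, Lineage K, and Lineage Y only — synapomorphy for {Lineage B, Lineage K, Lineage Y}.
Most parsimonious ingroup topology: ((Lineage W,((Lineage K,(Lineage Y,Lineage B)),Lineage Z)),Lineage D).
The clade {Lineage B, Lineage Y} is supported by IV: its derived state 'absent' occurs in exactly those taxa and in no other taxon (including the outgroup).

IV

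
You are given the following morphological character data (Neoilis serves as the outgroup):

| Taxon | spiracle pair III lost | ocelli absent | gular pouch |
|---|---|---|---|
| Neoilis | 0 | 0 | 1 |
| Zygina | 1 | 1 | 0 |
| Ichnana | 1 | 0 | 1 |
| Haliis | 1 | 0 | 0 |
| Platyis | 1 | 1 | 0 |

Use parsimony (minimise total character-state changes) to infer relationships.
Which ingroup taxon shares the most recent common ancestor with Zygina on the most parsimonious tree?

Character polarity is set by the outgroup: the derived state is whichever differs from the outgroup's state, so for gular pouch the derived state is '0', and for the remaining characters it is '1'.
All ingroup taxa share the derived state '1' for spiracle pair III lost; it defines the ingroup but does not resolve relationships within it.
ocelli absent: derived state '1' in Platyis and Zygina only — synapomorphy for {Platyis, Zygina}.
Only Haliis, Platyis, and Zygina show the derived state '0' for gular pouch, supporting them as a clade.
Most parsimonious ingroup topology: (((Zygina,Platyis),Haliis),Ichnana).
Zygina and Platyis form a cherry on this tree, so they are sister taxa.

Platyis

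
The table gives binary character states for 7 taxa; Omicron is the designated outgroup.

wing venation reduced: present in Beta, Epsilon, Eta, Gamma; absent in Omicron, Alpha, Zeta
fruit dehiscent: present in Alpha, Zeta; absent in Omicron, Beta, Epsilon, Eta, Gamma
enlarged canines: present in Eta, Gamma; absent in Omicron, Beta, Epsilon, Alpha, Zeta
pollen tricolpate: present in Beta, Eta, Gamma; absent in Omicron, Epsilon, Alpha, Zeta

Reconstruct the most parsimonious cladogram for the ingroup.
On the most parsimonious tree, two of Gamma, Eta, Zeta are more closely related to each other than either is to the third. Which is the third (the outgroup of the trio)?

Zeta

The outgroup has state 'absent' for every character, so 'present' is the derived state throughout.
wing venation reduced: derived state 'present' in Beta, Epsilon, Eta, and Gamma only — synapomorphy for {Beta, Epsilon, Eta, Gamma}.
fruit dehiscent (derived state 'present') is shared by Alpha and Zeta — a synapomorphy uniting that clade.
Only Eta and Gamma show the derived state 'present' for enlarged canines, supporting them as a clade.
pollen tricolpate (derived state 'present') is shared by Beta, Eta, and Gamma — a synapomorphy uniting that clade.
Most parsimonious ingroup topology: (((Beta,(Eta,Gamma)),Epsilon),(Alpha,Zeta)).
Eta and Gamma share a more recent common ancestor with each other than either does with Zeta, so Zeta is the least closely related of the three.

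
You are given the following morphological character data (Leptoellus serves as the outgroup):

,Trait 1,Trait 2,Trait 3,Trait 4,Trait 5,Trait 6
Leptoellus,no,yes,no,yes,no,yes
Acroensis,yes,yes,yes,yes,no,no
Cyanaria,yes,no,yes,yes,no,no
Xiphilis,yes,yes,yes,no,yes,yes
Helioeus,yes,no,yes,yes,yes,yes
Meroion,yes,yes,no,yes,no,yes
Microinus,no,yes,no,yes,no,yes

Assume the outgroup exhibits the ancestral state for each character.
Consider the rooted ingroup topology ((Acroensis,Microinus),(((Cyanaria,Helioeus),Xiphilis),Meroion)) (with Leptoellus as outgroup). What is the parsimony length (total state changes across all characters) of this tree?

10

Map each character onto ((Acroensis,Microinus),(((Cyanaria,Helioeus),Xiphilis),Meroion)) (rooted by Leptoellus) and count the minimum state changes it requires (Fitch parsimony):
Trait 1: 2; Trait 2: 1; Trait 3: 2; Trait 4: 1; Trait 5: 2; Trait 6: 2.
Total tree length = 10.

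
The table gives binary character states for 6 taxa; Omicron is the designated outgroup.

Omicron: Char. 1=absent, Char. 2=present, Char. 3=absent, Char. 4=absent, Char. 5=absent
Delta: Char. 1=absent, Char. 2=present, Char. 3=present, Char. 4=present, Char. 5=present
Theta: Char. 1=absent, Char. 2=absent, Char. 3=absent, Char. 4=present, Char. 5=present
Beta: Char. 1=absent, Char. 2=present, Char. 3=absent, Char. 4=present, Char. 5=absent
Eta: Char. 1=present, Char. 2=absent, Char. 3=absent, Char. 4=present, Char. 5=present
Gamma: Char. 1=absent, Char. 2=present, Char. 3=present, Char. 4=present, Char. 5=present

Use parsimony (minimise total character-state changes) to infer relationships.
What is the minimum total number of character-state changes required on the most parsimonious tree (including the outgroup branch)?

5

Character polarity is set by the outgroup: the derived state is whichever differs from the outgroup's state, so for Char. 2 the derived state is 'absent', and for the remaining characters it is 'present'.
Char. 1 (derived state 'present') is unique to Eta (autapomorphy; uninformative for grouping).
Char. 2: derived state 'absent' in Eta and Theta only — synapomorphy for {Eta, Theta}.
Char. 3: derived state 'present' in Delta and Gamma only — synapomorphy for {Delta, Gamma}.
All ingroup taxa share the derived state 'present' for Char. 4; it defines the ingroup but does not resolve relationships within it.
Char. 5: derived state 'present' in Delta, Eta, Gamma, and Theta only — synapomorphy for {Delta, Eta, Gamma, Theta}.
Most parsimonious ingroup topology: (((Delta,Gamma),(Theta,Eta)),Beta).
Changes per character on this tree: Char. 1: 1; Char. 2: 1; Char. 3: 1; Char. 4: 1; Char. 5: 1.
Total = 5.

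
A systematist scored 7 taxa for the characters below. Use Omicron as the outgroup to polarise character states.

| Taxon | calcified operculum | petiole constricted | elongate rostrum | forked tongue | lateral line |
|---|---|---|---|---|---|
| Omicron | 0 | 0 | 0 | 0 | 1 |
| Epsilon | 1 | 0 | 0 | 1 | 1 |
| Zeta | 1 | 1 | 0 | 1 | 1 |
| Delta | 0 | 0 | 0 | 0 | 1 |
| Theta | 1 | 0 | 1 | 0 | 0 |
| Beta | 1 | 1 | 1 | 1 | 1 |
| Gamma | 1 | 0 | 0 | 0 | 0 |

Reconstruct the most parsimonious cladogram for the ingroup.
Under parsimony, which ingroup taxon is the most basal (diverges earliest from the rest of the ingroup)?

Delta

Character polarity is set by the outgroup: the derived state is whichever differs from the outgroup's state, so for lateral line the derived state is '0', and for the remaining characters it is '1'.
calcified operculum (derived state '1') is shared by Beta, Epsilon, Gamma, Theta, and Zeta — a synapomorphy uniting that clade.
petiole constricted: derived state '1' in Beta and Zeta only — synapomorphy for {Beta, Zeta}.
elongate rostrum (state '1') occurs in Beta and Theta but conflicts with the nesting implied by the other characters — most parsimoniously interpreted as homoplasy.
forked tongue (derived state '1') is shared by Beta, Epsilon, and Zeta — a synapomorphy uniting that clade.
lateral line (derived state '0') is shared by Gamma and Theta — a synapomorphy uniting that clade.
Most parsimonious ingroup topology: (((Epsilon,(Zeta,Beta)),(Theta,Gamma)),Delta).
Delta is sister to the clade containing all other ingroup taxa, so it is the earliest-diverging (most basal) ingroup lineage.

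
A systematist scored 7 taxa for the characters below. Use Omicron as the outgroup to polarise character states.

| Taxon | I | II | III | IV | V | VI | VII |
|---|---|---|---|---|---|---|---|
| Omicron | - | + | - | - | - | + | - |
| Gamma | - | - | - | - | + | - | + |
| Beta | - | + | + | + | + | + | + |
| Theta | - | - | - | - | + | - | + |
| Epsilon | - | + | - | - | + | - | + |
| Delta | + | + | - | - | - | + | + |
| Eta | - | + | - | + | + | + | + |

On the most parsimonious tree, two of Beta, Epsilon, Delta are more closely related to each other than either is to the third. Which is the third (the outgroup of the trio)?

Delta

Character polarity is set by the outgroup: the derived state is whichever differs from the outgroup's state, so for II, VI the derived state is '-', and for the remaining characters it is '+'.
I: derived state '+' in Delta only — an autapomorphy, so it tells us nothing about relationships among taxa.
II: derived state '-' in Gamma and Theta only — synapomorphy for {Gamma, Theta}.
III: derived state '+' in Beta only — an autapomorphy, so it tells us nothing about relationships among taxa.
Only Beta and Eta show the derived state '+' for IV, supporting them as a clade.
V (derived state '+') is shared by Beta, Epsilon, Eta, Gamma, and Theta — a synapomorphy uniting that clade.
VI: derived state '-' in Epsilon, Gamma, and Theta only — synapomorphy for {Epsilon, Gamma, Theta}.
VII (derived state '+') is shared by all ingroup taxa — unites the whole ingroup.
Most parsimonious ingroup topology: ((((Gamma,Theta),Epsilon),(Beta,Eta)),Delta).
Epsilon and Beta share a more recent common ancestor with each other than either does with Delta, so Delta is the least closely related of the three.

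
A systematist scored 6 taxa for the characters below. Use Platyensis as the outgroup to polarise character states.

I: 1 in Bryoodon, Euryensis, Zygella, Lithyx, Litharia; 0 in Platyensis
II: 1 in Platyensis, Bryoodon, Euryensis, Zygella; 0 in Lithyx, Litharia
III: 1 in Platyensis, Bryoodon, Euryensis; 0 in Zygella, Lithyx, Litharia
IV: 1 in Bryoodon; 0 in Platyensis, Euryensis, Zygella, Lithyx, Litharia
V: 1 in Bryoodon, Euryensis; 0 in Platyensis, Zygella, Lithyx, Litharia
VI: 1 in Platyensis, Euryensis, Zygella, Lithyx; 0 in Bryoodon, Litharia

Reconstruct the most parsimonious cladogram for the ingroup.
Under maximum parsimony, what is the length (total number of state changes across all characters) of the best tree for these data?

7

Character polarity is set by the outgroup: the derived state is whichever differs from the outgroup's state, so for II, III, VI the derived state is '0', and for the remaining characters it is '1'.
All ingroup taxa share the derived state '1' for I; it defines the ingroup but does not resolve relationships within it.
II (derived state '0') is shared by Litharia and Lithyx — a synapomorphy uniting that clade.
III: derived state '0' in Litharia, Lithyx, and Zygella only — synapomorphy for {Litharia, Lithyx, Zygella}.
IV: derived state '1' in Bryoodon only — an autapomorphy, so it tells us nothing about relationships among taxa.
Only Bryoodon and Euryensis show the derived state '1' for V, supporting them as a clade.
VI groups Bryoodon and Litharia, which is incompatible with the clades supported by the remaining characters; treating it as convergent (homoplasy) costs fewer steps than any alternative tree.
Most parsimonious ingroup topology: ((Bryoodon,Euryensis),(Zygella,(Lithyx,Litharia))).
Changes per character on this tree: I: 1; II: 1; III: 1; IV: 1; V: 1; VI: 2.
Total = 7.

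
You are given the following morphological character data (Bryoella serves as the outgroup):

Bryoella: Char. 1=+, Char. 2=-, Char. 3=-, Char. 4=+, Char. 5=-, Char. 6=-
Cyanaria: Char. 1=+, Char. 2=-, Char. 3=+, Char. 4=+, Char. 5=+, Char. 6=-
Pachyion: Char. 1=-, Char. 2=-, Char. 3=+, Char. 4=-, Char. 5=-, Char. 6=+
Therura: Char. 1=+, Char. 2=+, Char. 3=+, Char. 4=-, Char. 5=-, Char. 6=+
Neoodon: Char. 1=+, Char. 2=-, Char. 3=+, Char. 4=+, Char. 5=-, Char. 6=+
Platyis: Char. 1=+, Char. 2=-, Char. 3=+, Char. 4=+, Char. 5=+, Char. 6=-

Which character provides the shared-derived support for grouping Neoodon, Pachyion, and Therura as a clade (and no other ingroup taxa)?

Char. 6

Character polarity is set by the outgroup: the derived state is whichever differs from the outgroup's state, so for Char. 1, Char. 4 the derived state is '-', and for the remaining characters it is '+'.
Char. 1 (derived state '-') is unique to Pachyion (autapomorphy; uninformative for grouping).
Char. 2: derived state '+' in Therura only — an autapomorphy, so it tells us nothing about relationships among taxa.
All ingroup taxa share the derived state '+' for Char. 3; it defines the ingroup but does not resolve relationships within it.
Char. 4: derived state '-' in Pachyion and Therura only — synapomorphy for {Pachyion, Therura}.
Only Cyanaria and Platyis show the derived state '+' for Char. 5, supporting them as a clade.
Char. 6: derived state '+' in Neoodon, Pachyion, and Therura only — synapomorphy for {Neoodon, Pachyion, Therura}.
Most parsimonious ingroup topology: ((Cyanaria,Platyis),((Pachyion,Therura),Neoodon)).
The clade {Neoodon, Pachyion, Therura} is supported by Char. 6: its derived state '+' occurs in exactly those taxa and in no other taxon (including the outgroup).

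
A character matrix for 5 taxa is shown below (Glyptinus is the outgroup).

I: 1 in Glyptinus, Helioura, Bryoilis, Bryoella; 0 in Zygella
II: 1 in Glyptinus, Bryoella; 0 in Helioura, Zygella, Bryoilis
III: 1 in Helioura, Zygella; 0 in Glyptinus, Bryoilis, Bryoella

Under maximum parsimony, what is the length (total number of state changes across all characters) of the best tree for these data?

3

Character polarity is set by the outgroup: the derived state is whichever differs from the outgroup's state, so for I, II the derived state is '0', and for the remaining characters it is '1'.
I: derived state '0' in Zygella only — an autapomorphy, so it tells us nothing about relationships among taxa.
II: derived state '0' in Bryoilis, Helioura, and Zygella only — synapomorphy for {Bryoilis, Helioura, Zygella}.
III: derived state '1' in Helioura and Zygella only — synapomorphy for {Helioura, Zygella}.
Most parsimonious ingroup topology: (((Helioura,Zygella),Bryoilis),Bryoella).
Changes per character on this tree: I: 1; II: 1; III: 1.
Total = 3.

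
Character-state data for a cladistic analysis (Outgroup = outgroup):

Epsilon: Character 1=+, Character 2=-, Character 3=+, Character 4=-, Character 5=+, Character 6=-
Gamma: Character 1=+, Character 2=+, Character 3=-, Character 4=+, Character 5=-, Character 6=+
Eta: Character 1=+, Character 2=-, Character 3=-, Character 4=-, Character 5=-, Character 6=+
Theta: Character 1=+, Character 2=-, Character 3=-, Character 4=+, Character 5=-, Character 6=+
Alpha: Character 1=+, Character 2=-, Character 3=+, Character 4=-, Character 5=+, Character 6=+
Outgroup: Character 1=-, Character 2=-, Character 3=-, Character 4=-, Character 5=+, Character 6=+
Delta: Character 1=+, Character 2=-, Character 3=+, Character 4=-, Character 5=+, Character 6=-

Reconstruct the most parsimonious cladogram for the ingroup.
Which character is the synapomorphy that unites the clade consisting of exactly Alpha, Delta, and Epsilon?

Character polarity is set by the outgroup: the derived state is whichever differs from the outgroup's state, so for Character 5, Character 6 the derived state is '-', and for the remaining characters it is '+'.
All ingroup taxa share the derived state '+' for Character 1; it defines the ingroup but does not resolve relationships within it.
Character 2: derived state '+' in Gamma only — an autapomorphy, so it tells us nothing about relationships among taxa.
Character 3: derived state '+' in Alpha, Delta, and Epsilon only — synapomorphy for {Alpha, Delta, Epsilon}.
Only Gamma and Theta show the derived state '+' for Character 4, supporting them as a clade.
Character 5 (derived state '-') is shared by Eta, Gamma, and Theta — a synapomorphy uniting that clade.
Character 6: derived state '-' in Delta and Epsilon only — synapomorphy for {Delta, Epsilon}.
Most parsimonious ingroup topology: ((Eta,(Gamma,Theta)),((Epsilon,Delta),Alpha)).
The clade {Alpha, Delta, Epsilon} is supported by Character 3: its derived state '+' occurs in exactly those taxa and in no other taxon (including the outgroup).

Character 3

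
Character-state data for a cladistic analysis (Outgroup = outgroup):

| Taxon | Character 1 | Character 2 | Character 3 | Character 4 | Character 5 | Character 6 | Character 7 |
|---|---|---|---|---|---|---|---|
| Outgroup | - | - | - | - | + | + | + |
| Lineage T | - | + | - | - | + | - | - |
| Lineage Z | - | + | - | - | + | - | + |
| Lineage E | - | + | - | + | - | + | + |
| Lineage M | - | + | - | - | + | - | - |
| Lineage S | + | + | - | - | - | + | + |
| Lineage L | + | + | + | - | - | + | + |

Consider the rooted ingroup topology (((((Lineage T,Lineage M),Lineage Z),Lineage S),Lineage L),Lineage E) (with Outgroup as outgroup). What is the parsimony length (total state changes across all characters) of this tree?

9

Map each character onto (((((Lineage T,Lineage M),Lineage Z),Lineage S),Lineage L),Lineage E) (rooted by Outgroup) and count the minimum state changes it requires (Fitch parsimony):
Character 1: 2; Character 2: 1; Character 3: 1; Character 4: 1; Character 5: 2; Character 6: 1; Character 7: 1.
Total tree length = 9.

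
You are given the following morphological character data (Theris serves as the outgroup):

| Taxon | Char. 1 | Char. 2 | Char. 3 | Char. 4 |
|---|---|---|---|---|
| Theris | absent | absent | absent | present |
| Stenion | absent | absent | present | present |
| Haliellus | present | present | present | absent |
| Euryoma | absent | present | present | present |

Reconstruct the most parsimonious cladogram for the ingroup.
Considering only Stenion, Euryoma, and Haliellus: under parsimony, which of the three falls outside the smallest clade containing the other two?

Character polarity is set by the outgroup: the derived state is whichever differs from the outgroup's state, so for Char. 4 the derived state is 'absent', and for the remaining characters it is 'present'.
Char. 1: derived state 'present' in Haliellus only — an autapomorphy, so it tells us nothing about relationships among taxa.
Char. 2: derived state 'present' in Euryoma and Haliellus only — synapomorphy for {Euryoma, Haliellus}.
All ingroup taxa share the derived state 'present' for Char. 3; it defines the ingroup but does not resolve relationships within it.
Char. 4: derived state 'absent' in Haliellus only — an autapomorphy, so it tells us nothing about relationships among taxa.
Most parsimonious ingroup topology: (Stenion,(Haliellus,Euryoma)).
Euryoma and Haliellus share a more recent common ancestor with each other than either does with Stenion, so Stenion is the least closely related of the three.

Stenion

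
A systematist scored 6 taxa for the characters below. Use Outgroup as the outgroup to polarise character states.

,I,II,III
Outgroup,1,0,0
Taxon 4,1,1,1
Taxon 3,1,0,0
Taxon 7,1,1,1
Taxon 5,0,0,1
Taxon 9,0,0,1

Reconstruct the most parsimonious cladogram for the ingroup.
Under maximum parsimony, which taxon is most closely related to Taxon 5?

Character polarity is set by the outgroup: the derived state is whichever differs from the outgroup's state, so for I the derived state is '0', and for the remaining characters it is '1'.
Only Taxon 5 and Taxon 9 show the derived state '0' for I, supporting them as a clade.
Only Taxon 4 and Taxon 7 show the derived state '1' for II, supporting them as a clade.
III: derived state '1' in Taxon 4, Taxon 5, Taxon 7, and Taxon 9 only — synapomorphy for {Taxon 4, Taxon 5, Taxon 7, Taxon 9}.
Most parsimonious ingroup topology: (((Taxon 4,Taxon 7),(Taxon 5,Taxon 9)),Taxon 3).
Taxon 5 and Taxon 9 form a cherry on this tree, so they are sister taxa.

Taxon 9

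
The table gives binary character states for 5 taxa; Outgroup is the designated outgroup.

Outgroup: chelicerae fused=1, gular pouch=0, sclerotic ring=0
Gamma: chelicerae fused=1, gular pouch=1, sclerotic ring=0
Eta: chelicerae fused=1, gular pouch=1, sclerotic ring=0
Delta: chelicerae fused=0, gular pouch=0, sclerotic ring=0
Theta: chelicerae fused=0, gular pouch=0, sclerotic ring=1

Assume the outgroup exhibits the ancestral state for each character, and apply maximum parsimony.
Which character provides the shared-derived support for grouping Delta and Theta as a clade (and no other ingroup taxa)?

chelicerae fused

Character polarity is set by the outgroup: the derived state is whichever differs from the outgroup's state, so for chelicerae fused the derived state is '0', and for the remaining characters it is '1'.
Only Delta and Theta show the derived state '0' for chelicerae fused, supporting them as a clade.
gular pouch (derived state '1') is shared by Eta and Gamma — a synapomorphy uniting that clade.
sclerotic ring (derived state '1') is unique to Theta (autapomorphy; uninformative for grouping).
Most parsimonious ingroup topology: ((Gamma,Eta),(Delta,Theta)).
The clade {Delta, Theta} is supported by chelicerae fused: its derived state '0' occurs in exactly those taxa and in no other taxon (including the outgroup).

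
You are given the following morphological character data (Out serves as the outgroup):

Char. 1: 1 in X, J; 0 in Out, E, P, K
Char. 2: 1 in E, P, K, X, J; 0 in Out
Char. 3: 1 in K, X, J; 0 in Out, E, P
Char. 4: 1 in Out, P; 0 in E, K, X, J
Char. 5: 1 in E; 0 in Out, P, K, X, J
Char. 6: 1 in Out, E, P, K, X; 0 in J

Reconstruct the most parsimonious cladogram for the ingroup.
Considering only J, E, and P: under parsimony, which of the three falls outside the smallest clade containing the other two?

Character polarity is set by the outgroup: the derived state is whichever differs from the outgroup's state, so for Char. 4, Char. 6 the derived state is '0', and for the remaining characters it is '1'.
Char. 1: derived state '1' in J and X only — synapomorphy for {J, X}.
Char. 2 (derived state '1') is shared by all ingroup taxa — unites the whole ingroup.
Char. 3 (derived state '1') is shared by J, K, and X — a synapomorphy uniting that clade.
Only E, J, K, and X show the derived state '0' for Char. 4, supporting them as a clade.
Char. 5: derived state '1' in E only — an autapomorphy, so it tells us nothing about relationships among taxa.
Char. 6 (derived state '0') is unique to J (autapomorphy; uninformative for grouping).
Most parsimonious ingroup topology: ((E,(K,(X,J))),P).
J and E share a more recent common ancestor with each other than either does with P, so P is the least closely related of the three.

P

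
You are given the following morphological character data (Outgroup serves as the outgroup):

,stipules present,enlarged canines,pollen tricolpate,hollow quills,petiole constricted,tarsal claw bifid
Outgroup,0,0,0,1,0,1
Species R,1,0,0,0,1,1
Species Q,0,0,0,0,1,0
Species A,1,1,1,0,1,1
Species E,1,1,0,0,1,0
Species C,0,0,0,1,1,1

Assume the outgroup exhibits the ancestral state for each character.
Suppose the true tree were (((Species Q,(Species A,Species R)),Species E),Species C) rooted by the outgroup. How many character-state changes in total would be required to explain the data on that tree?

Map each character onto (((Species Q,(Species A,Species R)),Species E),Species C) (rooted by Outgroup) and count the minimum state changes it requires (Fitch parsimony):
stipules present: 2; enlarged canines: 2; pollen tricolpate: 1; hollow quills: 1; petiole constricted: 1; tarsal claw bifid: 2.
Total tree length = 9.

9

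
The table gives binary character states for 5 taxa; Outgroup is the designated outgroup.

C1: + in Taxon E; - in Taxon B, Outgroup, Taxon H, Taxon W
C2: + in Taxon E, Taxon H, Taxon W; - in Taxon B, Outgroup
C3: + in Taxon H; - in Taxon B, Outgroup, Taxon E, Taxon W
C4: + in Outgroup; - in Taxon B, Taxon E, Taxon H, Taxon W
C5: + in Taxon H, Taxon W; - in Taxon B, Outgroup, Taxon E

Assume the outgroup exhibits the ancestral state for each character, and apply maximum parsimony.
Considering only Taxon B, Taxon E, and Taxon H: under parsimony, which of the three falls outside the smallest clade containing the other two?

Character polarity is set by the outgroup: the derived state is whichever differs from the outgroup's state, so for C4 the derived state is '-', and for the remaining characters it is '+'.
C1 (derived state '+') is unique to Taxon E (autapomorphy; uninformative for grouping).
C2 (derived state '+') is shared by Taxon E, Taxon H, and Taxon W — a synapomorphy uniting that clade.
C3 (derived state '+') is unique to Taxon H (autapomorphy; uninformative for grouping).
All ingroup taxa share the derived state '-' for C4; it defines the ingroup but does not resolve relationships within it.
Only Taxon H and Taxon W show the derived state '+' for C5, supporting them as a clade.
Most parsimonious ingroup topology: ((Taxon E,(Taxon H,Taxon W)),Taxon B).
Taxon H and Taxon E share a more recent common ancestor with each other than either does with Taxon B, so Taxon B is the least closely related of the three.

Taxon B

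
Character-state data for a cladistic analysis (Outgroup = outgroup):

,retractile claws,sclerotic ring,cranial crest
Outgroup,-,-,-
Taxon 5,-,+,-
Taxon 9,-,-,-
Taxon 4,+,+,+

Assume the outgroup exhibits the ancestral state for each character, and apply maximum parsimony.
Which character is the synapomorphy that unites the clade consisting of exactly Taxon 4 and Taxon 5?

The outgroup has state '-' for every character, so '+' is the derived state throughout.
retractile claws: derived state '+' in Taxon 4 only — an autapomorphy, so it tells us nothing about relationships among taxa.
Only Taxon 4 and Taxon 5 show the derived state '+' for sclerotic ring, supporting them as a clade.
cranial crest (derived state '+') is unique to Taxon 4 (autapomorphy; uninformative for grouping).
Most parsimonious ingroup topology: ((Taxon 5,Taxon 4),Taxon 9).
The clade {Taxon 4, Taxon 5} is supported by sclerotic ring: its derived state '+' occurs in exactly those taxa and in no other taxon (including the outgroup).

sclerotic ring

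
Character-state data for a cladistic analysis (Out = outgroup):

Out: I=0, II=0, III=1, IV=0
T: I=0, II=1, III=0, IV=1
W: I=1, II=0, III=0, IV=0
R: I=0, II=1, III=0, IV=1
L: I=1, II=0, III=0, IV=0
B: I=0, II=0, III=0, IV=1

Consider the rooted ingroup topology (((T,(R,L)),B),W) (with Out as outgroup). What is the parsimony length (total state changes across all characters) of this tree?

7

Map each character onto (((T,(R,L)),B),W) (rooted by Out) and count the minimum state changes it requires (Fitch parsimony):
I: 2; II: 2; III: 1; IV: 2.
Total tree length = 7.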